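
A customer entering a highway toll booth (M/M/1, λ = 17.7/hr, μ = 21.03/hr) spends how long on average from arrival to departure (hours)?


W = 1/(μ−λ) = 1/(21.03 − 17.7) = 1/3.33 = 0.3003 hr

Final: 0.3003 hr


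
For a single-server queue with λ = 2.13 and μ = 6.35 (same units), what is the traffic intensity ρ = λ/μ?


ρ = λ/μ = 2.13/6.35 = 0.3354

Final: 0.3354


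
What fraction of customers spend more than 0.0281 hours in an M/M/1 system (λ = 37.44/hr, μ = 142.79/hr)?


W ~ Exponential(μ−λ) for M/M/1.
μ − λ = 142.79 − 37.44 = 105.3500
P(W > t) = e^{−(μ−λ)t} = e^{−2.9603} = 0.051802

Final: 0.051802


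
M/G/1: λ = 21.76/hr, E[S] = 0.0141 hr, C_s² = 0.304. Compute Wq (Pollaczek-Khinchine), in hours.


ρ = λ·E[S] = 21.76·0.0141 = 0.3068
E[S²] = E[S]²(1+C_s²) = 0.0141²·(1+0.304) = 0.0002592
Wq = λ·E[S²]/(2(1−ρ)) = 21.76·0.0002592/(2·0.6932) = 0.004069 hr

Final: 0.004069 hr


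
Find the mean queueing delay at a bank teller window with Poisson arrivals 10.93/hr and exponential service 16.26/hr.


ρ = 10.93/16.26 = 0.6722
Wq = ρ/(μ−λ) = 0.6722/(16.26 − 10.93) = 0.6722/5.33 = 0.1261 hr

Final: 0.1261 hr


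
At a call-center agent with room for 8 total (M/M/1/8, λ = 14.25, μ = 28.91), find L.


ρ = 14.25/28.91 = 0.4929
L = ρ[1 − (K+1)ρ^K + Kρ^(K+1)] / [(1−ρ)(1−ρ^(K+1))]
Numerator: 0.4929·(1 − 9·0.003484 + 8·0.001718) = 0.484224
Denominator: (0.5071)·(0.998282) = 0.506220
L = 0.484224/0.506220 = 0.9565

Final: 0.9565


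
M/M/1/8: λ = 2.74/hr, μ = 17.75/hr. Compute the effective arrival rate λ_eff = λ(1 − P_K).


ρ = 0.1544; P_K = (1−ρ)ρ^8/(1−ρ^9) = 0.0000002726
λ_eff = λ(1 − P_K) = 2.74·(1 − 0.0000002726) = 2.74·1.000000 = 2.7400 /hr

Final: 2.7400 /hr


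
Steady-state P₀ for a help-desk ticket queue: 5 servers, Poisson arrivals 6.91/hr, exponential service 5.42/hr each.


a = λ/μ = 6.91/5.42 = 1.2749; ρ = a/c = 0.2550
Σ_{k=0}^{4} a^k/k! (terms k=0..4) = 1.00000 + 1.27491 + 0.81269 + 0.34537 + 0.11008 = 3.54305
Tail: a^5/(5!(1−ρ)) = 3.36817/(120·0.7450) = 0.03767
P₀ = 1/(3.54305 + 0.03767) = 1/3.58073 = 0.279273

Final: 0.279273


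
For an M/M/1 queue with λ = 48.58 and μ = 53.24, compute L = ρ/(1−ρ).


ρ = λ/μ = 48.58/53.24 = 0.9125
L = ρ/(1−ρ) = 0.9125/(1 − 0.9125) = 0.9125/0.08753 = 10.4249

Final: 10.4249


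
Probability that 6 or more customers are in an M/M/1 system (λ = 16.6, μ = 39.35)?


ρ = 16.6/39.35 = 0.4219
P(N ≥ n) = ρ^n = 0.4219^6 = 0.005636

Final: 0.005636


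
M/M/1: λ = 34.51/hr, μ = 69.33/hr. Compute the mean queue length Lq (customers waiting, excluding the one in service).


ρ = 34.51/69.33 = 0.4978
Lq = ρ²/(1−ρ) = 0.2478/0.5022 = 0.4933

Final: 0.4933


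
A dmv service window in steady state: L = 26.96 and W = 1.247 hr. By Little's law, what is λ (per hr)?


λ = L/W = 26.96/1.247 = 21.6199 /hr

Final: 21.6199 /hr


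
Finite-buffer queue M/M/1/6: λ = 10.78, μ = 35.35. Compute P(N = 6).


ρ = λ/μ = 10.78/35.35 = 0.3050
P_K = (1−ρ)ρ^K/(1−ρ^(K+1)) = (0.6950·0.0008042)/(1 − 0.0002452)
= 0.0005590/0.999755 = 0.0005591

Final: 0.0005591


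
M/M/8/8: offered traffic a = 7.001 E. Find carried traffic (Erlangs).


B(8,7.001) = 0.178879 (Erlang-B)
Carried load = a(1 − B) = 7.001·(1 − 0.178879) = 7.001·0.821121 = 5.7487 E

Final: 5.7487 Erlangs


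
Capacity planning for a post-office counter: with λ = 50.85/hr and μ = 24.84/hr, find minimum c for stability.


Stability requires cμ > λ ⇔ c > λ/μ.
λ/μ = 50.85/24.84 = 2.0471
Minimum integer c = ⌊2.0471⌋ + 1 = 3
Check: 3·24.84 = 74.52 > 50.85, while 2·24.84 = 49.68 ≤ 50.85

Final: 3 servers


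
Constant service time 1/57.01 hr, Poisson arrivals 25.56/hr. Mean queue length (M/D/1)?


ρ = 25.56/57.01 = 0.4483
M/D/1: Lq = ρ²/(2(1−ρ)) = 0.2010/(2·0.5517) = 0.18219

Final: 0.18219


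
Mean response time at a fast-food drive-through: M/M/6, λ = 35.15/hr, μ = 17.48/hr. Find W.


a = 2.0109; ρ = 0.3351; P₀ = 0.133668
Lq = P₀·a^c·ρ/(c!(1−ρ)²) = 0.009306
Wq = Lq/λ = 0.009306/35.15 = 0.0002648 hr
W = Wq + 1/μ = 0.0002648 + 0.05721 = 0.05747 hr

Final: 0.05747 hr


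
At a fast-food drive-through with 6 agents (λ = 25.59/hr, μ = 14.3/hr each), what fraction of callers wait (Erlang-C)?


a = λ/μ = 1.7895; ρ = a/6 = 0.2983
P₀ = 0.166917 (from M/M/c formula)
C(c,a) = [a^c/(c!(1−ρ))]·P₀ = [32.84018/(720·0.7017)]·0.166917
= 0.06500·0.166917 = 0.010849

Final: 0.010849


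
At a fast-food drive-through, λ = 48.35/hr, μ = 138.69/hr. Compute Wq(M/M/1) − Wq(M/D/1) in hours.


ρ = 48.35/138.69 = 0.3486
Wq(M/M/1) = ρ/(μ−λ) = 0.3486/90.34 = 0.003859 hr
Wq(M/D/1) = ρ/(2(μ−λ)) = 0.001929 hr
Savings = 0.003859 − 0.001929 = 0.001929 hr

Final: 0.001929 hr


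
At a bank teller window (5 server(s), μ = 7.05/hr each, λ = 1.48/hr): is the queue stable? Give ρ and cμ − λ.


Total capacity cμ = 5·7.05 = 35.25/hr
ρ = λ/(cμ) = 1.48/35.25 = 0.04199
Stable ⇔ ρ < 1: YES
Spare capacity = cμ − λ = 35.25 − 1.48 = 33.77/hr

Final: ρ = 0.04199; stable; margin = 33.77/hr


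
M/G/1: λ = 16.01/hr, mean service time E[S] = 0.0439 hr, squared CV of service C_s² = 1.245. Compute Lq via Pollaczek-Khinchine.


ρ = λ·E[S] = 16.01·0.0439 = 0.7028
Lq = ρ²(1+C_s²)/(2(1−ρ)) = 0.4940·(1+1.245)/(2·0.2972)
= 0.4940·2.2450/0.5943 = 1.86598

Final: 1.86598


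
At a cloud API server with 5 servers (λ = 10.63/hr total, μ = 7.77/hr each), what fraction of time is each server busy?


ρ = λ/(cμ) = 10.63/(5·7.77) = 10.63/38.85 = 0.2736

Final: 0.2736


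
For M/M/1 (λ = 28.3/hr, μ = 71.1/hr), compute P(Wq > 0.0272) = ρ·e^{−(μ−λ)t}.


ρ = 28.3/71.1 = 0.3980
P(Wq > t) = ρ·e^{−(μ−λ)t} = 0.3980·e^{−1.1642}
= 0.3980·0.312185 = 0.124259

Final: 0.124259


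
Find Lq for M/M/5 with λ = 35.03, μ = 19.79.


a = λ/μ = 1.7701; ρ = a/5 = 0.3540
P₀ = 0.169657
Lq = P₀·a^c·ρ / (c!·(1−ρ)²) = 0.169657·17.37688·0.3540/(120·0.41729)
= 0.02084

Final: 0.02084


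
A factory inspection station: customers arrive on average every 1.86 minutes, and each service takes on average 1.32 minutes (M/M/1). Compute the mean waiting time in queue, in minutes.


λ = 60/1.86 = 32.2581 /hr
μ = 60/1.32 = 45.4545 /hr
ρ = λ/μ = 32.2581/45.4545 = 0.7097
Wq = ρ/(μ−λ) = 0.7097/(45.4545−32.2581) = 0.05378 hr
In minutes: 0.05378·60 = 3.227 min

Final: 3.227 min


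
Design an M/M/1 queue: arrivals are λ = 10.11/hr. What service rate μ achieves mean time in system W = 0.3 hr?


W = 1/(μ−λ) ⇒ μ − λ = 1/W = 1/0.3 = 3.3333
μ = λ + 1/W = 10.11 + 3.3333 = 13.4433 per hr

Final: 13.4433 /hr


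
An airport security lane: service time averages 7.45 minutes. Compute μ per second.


μ = 1/(service time) in consistent units.
1 second = 0.0166667 min, so μ = 0.0166667/7.45 = 0.002237 per second

Final: 0.002237 /sec


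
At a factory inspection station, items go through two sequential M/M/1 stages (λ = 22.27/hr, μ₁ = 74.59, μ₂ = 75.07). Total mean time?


Each node sees arrival rate λ = 22.27/hr (tandem ⇒ throughput preserved).
W₁ = 1/(μ₁−λ) = 1/(74.59−22.27) = 0.01911 hr
W₂ = 1/(μ₂−λ) = 1/(75.07−22.27) = 0.01894 hr
W_total = W₁ + W₂ = 0.01911 + 0.01894 = 0.03805 hr

Final: 0.03805 hr


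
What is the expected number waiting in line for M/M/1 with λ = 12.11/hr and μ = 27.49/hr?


ρ = 12.11/27.49 = 0.4405
Lq = ρ²/(1−ρ) = 0.1941/0.5595 = 0.3469

Final: 0.3469


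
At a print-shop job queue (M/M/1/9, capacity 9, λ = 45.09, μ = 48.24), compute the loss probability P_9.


ρ = λ/μ = 45.09/48.24 = 0.9347
P_K = (1−ρ)ρ^K/(1−ρ^(K+1)) = (0.06530·0.544573)/(1 − 0.509014)
= 0.035560/0.490986 = 0.072425

Final: 0.072425


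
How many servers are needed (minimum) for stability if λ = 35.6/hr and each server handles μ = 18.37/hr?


Stability requires cμ > λ ⇔ c > λ/μ.
λ/μ = 35.6/18.37 = 1.9379
Minimum integer c = ⌊1.9379⌋ + 1 = 2
Check: 2·18.37 = 36.74 > 35.6, while 1·18.37 = 18.37 ≤ 35.6

Final: 2 servers


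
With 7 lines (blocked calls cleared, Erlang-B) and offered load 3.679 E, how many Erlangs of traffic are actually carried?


B(7,3.679) = 0.047321 (Erlang-B)
Carried load = a(1 − B) = 3.679·(1 − 0.047321) = 3.679·0.952679 = 3.5049 E

Final: 3.5049 Erlangs


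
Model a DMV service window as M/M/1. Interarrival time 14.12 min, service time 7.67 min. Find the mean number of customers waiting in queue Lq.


λ = 60/14.12 = 4.2493 /hr
μ = 60/7.67 = 7.8227 /hr
ρ = λ/μ = 4.2493/7.8227 = 0.5432
Lq = ρ²/(1−ρ) = 0.2951/0.4568 = 0.6459

Final: 0.6459


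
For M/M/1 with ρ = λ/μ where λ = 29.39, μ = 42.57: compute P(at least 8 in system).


ρ = 29.39/42.57 = 0.6904
P(N ≥ n) = ρ^n = 0.6904^8 = 0.051614

Final: 0.051614


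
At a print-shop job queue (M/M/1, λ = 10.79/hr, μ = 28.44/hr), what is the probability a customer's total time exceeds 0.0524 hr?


W ~ Exponential(μ−λ) for M/M/1.
μ − λ = 28.44 − 10.79 = 17.6500
P(W > t) = e^{−(μ−λ)t} = e^{−0.9249} = 0.396587

Final: 0.396587


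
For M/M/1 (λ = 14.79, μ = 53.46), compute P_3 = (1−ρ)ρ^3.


ρ = 14.79/53.46 = 0.2767
P_n = (1−ρ)·ρ^n = (1 − 0.2767)·0.2767^3 = 0.7233·0.021175 = 0.015317

Final: 0.015317


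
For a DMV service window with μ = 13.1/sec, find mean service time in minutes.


Mean service time = 1/μ = 1/13.1 second = 0.07634 second
In minutes: 0.07634 × 0.0166667 = 0.001272 min

Final: 0.001272 min


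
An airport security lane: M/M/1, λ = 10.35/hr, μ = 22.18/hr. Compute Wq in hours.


ρ = 10.35/22.18 = 0.4666
Wq = ρ/(μ−λ) = 0.4666/(22.18 − 10.35) = 0.4666/11.83 = 0.03945 hr

Final: 0.03945 hr


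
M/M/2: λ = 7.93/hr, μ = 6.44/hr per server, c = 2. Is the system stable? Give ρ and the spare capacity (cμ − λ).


Total capacity cμ = 2·6.44 = 12.88/hr
ρ = λ/(cμ) = 7.93/12.88 = 0.6157
Stable ⇔ ρ < 1: YES
Spare capacity = cμ − λ = 12.88 − 7.93 = 4.95/hr

Final: ρ = 0.6157; stable; margin = 4.95/hr


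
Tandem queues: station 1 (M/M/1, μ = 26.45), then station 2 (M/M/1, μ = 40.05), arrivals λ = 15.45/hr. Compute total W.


Each node sees arrival rate λ = 15.45/hr (tandem ⇒ throughput preserved).
W₁ = 1/(μ₁−λ) = 1/(26.45−15.45) = 0.09091 hr
W₂ = 1/(μ₂−λ) = 1/(40.05−15.45) = 0.04065 hr
W_total = W₁ + W₂ = 0.09091 + 0.04065 = 0.13156 hr

Final: 0.13156 hr


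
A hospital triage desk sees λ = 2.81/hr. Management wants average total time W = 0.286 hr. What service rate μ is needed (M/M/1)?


W = 1/(μ−λ) ⇒ μ − λ = 1/W = 1/0.286 = 3.4965
μ = λ + 1/W = 2.81 + 3.4965 = 6.3065 per hr

Final: 6.3065 /hr


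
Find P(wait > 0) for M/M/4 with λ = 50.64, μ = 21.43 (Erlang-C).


a = λ/μ = 2.3630; ρ = a/4 = 0.5908
P₀ = 0.086739 (from M/M/c formula)
C(c,a) = [a^c/(c!(1−ρ))]·P₀ = [31.18072/(24·0.4092)]·0.086739
= 3.17466·0.086739 = 0.275366

Final: 0.275366


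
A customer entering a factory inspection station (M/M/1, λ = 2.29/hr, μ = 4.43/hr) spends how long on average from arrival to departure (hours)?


W = 1/(μ−λ) = 1/(4.43 − 2.29) = 1/2.14 = 0.4673 hr

Final: 0.4673 hr


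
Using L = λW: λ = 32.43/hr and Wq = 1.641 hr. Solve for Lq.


Lq = λWq = 32.43·1.641 = 53.2176

Final: 53.2176


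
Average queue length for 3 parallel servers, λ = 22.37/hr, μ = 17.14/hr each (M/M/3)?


a = λ/μ = 1.3051; ρ = a/3 = 0.4350
P₀ = 0.262284
Lq = P₀·a^c·ρ / (c!·(1−ρ)²) = 0.262284·2.22313·0.4350/(6·0.31917)
= 0.13246

Final: 0.13246


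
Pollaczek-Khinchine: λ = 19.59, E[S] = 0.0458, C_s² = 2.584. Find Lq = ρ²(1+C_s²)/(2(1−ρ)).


ρ = λ·E[S] = 19.59·0.0458 = 0.8972
Lq = ρ²(1+C_s²)/(2(1−ρ)) = 0.8050·(1+2.584)/(2·0.1028)
= 0.8050·3.5840/0.2056 = 14.03582

Final: 14.03582


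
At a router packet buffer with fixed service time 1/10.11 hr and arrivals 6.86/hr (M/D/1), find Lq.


ρ = 6.86/10.11 = 0.6785
M/D/1: Lq = ρ²/(2(1−ρ)) = 0.4604/(2·0.3215) = 0.71612

Final: 0.71612


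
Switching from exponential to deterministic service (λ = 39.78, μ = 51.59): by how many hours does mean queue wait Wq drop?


ρ = 39.78/51.59 = 0.7711
Wq(M/M/1) = ρ/(μ−λ) = 0.7711/11.81 = 0.06529 hr
Wq(M/D/1) = ρ/(2(μ−λ)) = 0.03265 hr
Savings = 0.06529 − 0.03265 = 0.03265 hr

Final: 0.03265 hr


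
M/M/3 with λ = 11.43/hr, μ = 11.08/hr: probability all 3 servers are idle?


a = λ/μ = 11.43/11.08 = 1.0316; ρ = a/c = 0.3439
Σ_{k=0}^{2} a^k/k! (terms k=0..2) = 1.00000 + 1.03159 + 0.53209 = 2.56368
Tail: a^3/(3!(1−ρ)) = 1.09779/(6·0.6561) = 0.27885
P₀ = 1/(2.56368 + 0.27885) = 1/2.84253 = 0.351800

Final: 0.351800


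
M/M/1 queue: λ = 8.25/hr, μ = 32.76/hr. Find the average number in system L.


ρ = λ/μ = 8.25/32.76 = 0.2518
L = ρ/(1−ρ) = 0.2518/(1 − 0.2518) = 0.2518/0.7482 = 0.3366

Final: 0.3366


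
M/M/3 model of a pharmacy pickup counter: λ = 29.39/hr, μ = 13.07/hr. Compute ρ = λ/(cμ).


ρ = λ/(cμ) = 29.39/(3·13.07) = 29.39/39.21 = 0.7496

Final: 0.7496


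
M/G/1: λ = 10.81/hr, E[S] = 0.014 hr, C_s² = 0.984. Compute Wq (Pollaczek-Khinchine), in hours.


ρ = λ·E[S] = 10.81·0.014 = 0.1513
E[S²] = E[S]²(1+C_s²) = 0.014²·(1+0.984) = 0.0003889
Wq = λ·E[S²]/(2(1−ρ)) = 10.81·0.0003889/(2·0.8487) = 0.002477 hr

Final: 0.002477 hr


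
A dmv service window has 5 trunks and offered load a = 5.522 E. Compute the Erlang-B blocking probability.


B(c,a) = (a^c/c!) / Σ_{k=0}^{c} a^k/k!
a^5/5! = 42.785909
Σ terms (k=0..5): 1.00000 + 5.52200 + 15.24624 + 28.06325 + 38.74132 + 42.78591 = 131.358717
B = 42.785909/131.358717 = 0.325718

Final: 0.325718


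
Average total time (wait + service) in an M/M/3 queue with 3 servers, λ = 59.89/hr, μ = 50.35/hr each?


a = 1.1895; ρ = 0.3965; P₀ = 0.297472
Lq = P₀·a^c·ρ/(c!(1−ρ)²) = 0.09083
Wq = Lq/λ = 0.09083/59.89 = 0.001517 hr
W = Wq + 1/μ = 0.001517 + 0.01986 = 0.02138 hr

Final: 0.02138 hr


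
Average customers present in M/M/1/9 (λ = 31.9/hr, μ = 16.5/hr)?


ρ = 31.9/16.5 = 1.9333
L = ρ[1 − (K+1)ρ^K + Kρ^(K+1)] / [(1−ρ)(1−ρ^(K+1))]
Numerator: 1.9333·(1 − 10·377.364159 + 9·729.570707) = 5400.756567
Denominator: (-0.9333)·(-728.570707) = 679.999327
L = 5400.756567/679.999327 = 7.9423

Final: 7.9423


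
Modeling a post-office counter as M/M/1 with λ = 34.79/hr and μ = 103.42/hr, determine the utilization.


ρ = λ/μ = 34.79/103.42 = 0.3364

Final: 0.3364


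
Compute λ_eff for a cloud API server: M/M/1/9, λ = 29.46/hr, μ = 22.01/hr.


ρ = 1.3385; P_K = (1−ρ)ρ^9/(1−ρ^10) = 0.267373
λ_eff = λ(1 − P_K) = 29.46·(1 − 0.267373) = 29.46·0.732627 = 21.5832 /hr

Final: 21.5832 /hr


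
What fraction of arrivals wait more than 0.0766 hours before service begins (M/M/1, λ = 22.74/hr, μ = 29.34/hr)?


ρ = 22.74/29.34 = 0.7751
P(Wq > t) = ρ·e^{−(μ−λ)t} = 0.7751·e^{−0.5056}
= 0.7751·0.603168 = 0.467486

Final: 0.467486


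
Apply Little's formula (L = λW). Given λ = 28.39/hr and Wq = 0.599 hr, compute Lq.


Lq = λWq = 28.39·0.599 = 17.0056

Final: 17.0056


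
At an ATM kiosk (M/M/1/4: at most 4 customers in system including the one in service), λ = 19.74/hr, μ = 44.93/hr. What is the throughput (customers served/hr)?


ρ = 0.4394; P_K = (1−ρ)ρ^4/(1−ρ^5) = 0.021237
λ_eff = λ(1 − P_K) = 19.74·(1 − 0.021237) = 19.74·0.978763 = 19.3208 /hr

Final: 19.3208 /hr


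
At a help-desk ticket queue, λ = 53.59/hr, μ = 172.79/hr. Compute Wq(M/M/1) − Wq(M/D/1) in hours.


ρ = 53.59/172.79 = 0.3101
Wq(M/M/1) = ρ/(μ−λ) = 0.3101/119.20 = 0.002602 hr
Wq(M/D/1) = ρ/(2(μ−λ)) = 0.001301 hr
Savings = 0.002602 − 0.001301 = 0.001301 hr

Final: 0.001301 hr


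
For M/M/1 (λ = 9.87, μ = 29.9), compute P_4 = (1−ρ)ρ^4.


ρ = 9.87/29.9 = 0.3301
P_n = (1−ρ)·ρ^n = (1 − 0.3301)·0.3301^4 = 0.6699·0.011874 = 0.007954

Final: 0.007954


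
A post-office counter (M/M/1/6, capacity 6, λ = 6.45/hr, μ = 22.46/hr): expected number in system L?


ρ = 6.45/22.46 = 0.2872
L = ρ[1 − (K+1)ρ^K + Kρ^(K+1)] / [(1−ρ)(1−ρ^(K+1))]
Numerator: 0.2872·(1 − 7·0.0005609 + 6·0.0001611) = 0.286327
Denominator: (0.7128)·(0.999839) = 0.712708
L = 0.286327/0.712708 = 0.4017

Final: 0.4017


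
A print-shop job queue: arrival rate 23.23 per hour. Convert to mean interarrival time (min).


Mean interarrival time = 1/λ = 1/23.23 hour = 0.04305 hour
In minutes: 0.04305 × 60 = 2.5829 min

Final: 2.5829 min


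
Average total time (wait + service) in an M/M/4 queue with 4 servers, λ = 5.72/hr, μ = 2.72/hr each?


a = 2.1029; ρ = 0.5257; P₀ = 0.116519
Lq = P₀·a^c·ρ/(c!(1−ρ)²) = 0.22193
Wq = Lq/λ = 0.22193/5.72 = 0.03880 hr
W = Wq + 1/μ = 0.03880 + 0.36765 = 0.40645 hr

Final: 0.40645 hr


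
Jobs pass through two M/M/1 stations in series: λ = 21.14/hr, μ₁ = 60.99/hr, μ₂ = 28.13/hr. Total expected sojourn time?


Each node sees arrival rate λ = 21.14/hr (tandem ⇒ throughput preserved).
W₁ = 1/(μ₁−λ) = 1/(60.99−21.14) = 0.02509 hr
W₂ = 1/(μ₂−λ) = 1/(28.13−21.14) = 0.14306 hr
W_total = W₁ + W₂ = 0.02509 + 0.14306 = 0.16816 hr

Final: 0.16816 hr


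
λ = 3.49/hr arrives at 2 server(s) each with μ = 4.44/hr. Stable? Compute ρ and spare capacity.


Total capacity cμ = 2·4.44 = 8.88/hr
ρ = λ/(cμ) = 3.49/8.88 = 0.3930
Stable ⇔ ρ < 1: YES
Spare capacity = cμ − λ = 8.88 − 3.49 = 5.39/hr

Final: ρ = 0.3930; stable; margin = 5.39/hr


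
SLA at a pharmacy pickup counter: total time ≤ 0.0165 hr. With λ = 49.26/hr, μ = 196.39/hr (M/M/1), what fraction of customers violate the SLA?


W ~ Exponential(μ−λ) for M/M/1.
μ − λ = 196.39 − 49.26 = 147.1300
P(W > t) = e^{−(μ−λ)t} = e^{−2.4276} = 0.088244

Final: 0.088244


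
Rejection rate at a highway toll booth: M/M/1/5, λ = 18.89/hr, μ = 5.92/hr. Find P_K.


ρ = λ/μ = 18.89/5.92 = 3.1909
P_K = (1−ρ)ρ^K/(1−ρ^(K+1)) = (-2.1909·330.789150)/(1 − 1055.507946)
= -724.718796/-1054.507946 = 0.687258

Final: 0.687258


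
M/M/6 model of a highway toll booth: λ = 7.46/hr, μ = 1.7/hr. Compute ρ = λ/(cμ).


ρ = λ/(cμ) = 7.46/(6·1.7) = 7.46/10.20 = 0.7314

Final: 0.7314


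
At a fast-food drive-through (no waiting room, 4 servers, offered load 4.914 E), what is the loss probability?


B(c,a) = (a^c/c!) / Σ_{k=0}^{c} a^k/k!
a^4/4! = 24.295697
Σ terms (k=0..4): 1.00000 + 4.91400 + 12.07370 + 19.77672 + 24.29570 = 62.060113
B = 24.295697/62.060113 = 0.391487

Final: 0.391487


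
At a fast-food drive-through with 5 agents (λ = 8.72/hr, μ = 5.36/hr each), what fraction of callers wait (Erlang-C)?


a = λ/μ = 1.6269; ρ = a/5 = 0.3254
P₀ = 0.196060 (from M/M/c formula)
C(c,a) = [a^c/(c!(1−ρ))]·P₀ = [11.39616/(120·0.6746)]·0.196060
= 0.14077·0.196060 = 0.027600

Final: 0.027600


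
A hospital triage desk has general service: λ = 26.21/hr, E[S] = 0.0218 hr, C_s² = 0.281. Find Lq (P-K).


ρ = λ·E[S] = 26.21·0.0218 = 0.5714
Lq = ρ²(1+C_s²)/(2(1−ρ)) = 0.3265·(1+0.281)/(2·0.4286)
= 0.3265·1.2810/0.8572 = 0.48786

Final: 0.48786


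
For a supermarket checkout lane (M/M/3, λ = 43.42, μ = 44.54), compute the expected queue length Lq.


a = λ/μ = 0.9749; ρ = a/3 = 0.3250
P₀ = 0.373307
Lq = P₀·a^c·ρ / (c!·(1−ρ)²) = 0.373307·0.92644·0.3250/(6·0.45569)
= 0.04110

Final: 0.04110


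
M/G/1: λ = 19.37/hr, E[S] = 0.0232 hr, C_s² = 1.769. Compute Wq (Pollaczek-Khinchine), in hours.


ρ = λ·E[S] = 19.37·0.0232 = 0.4494
E[S²] = E[S]²(1+C_s²) = 0.0232²·(1+1.769) = 0.001490
Wq = λ·E[S²]/(2(1−ρ)) = 19.37·0.001490/(2·0.5506) = 0.02621 hr

Final: 0.02621 hr


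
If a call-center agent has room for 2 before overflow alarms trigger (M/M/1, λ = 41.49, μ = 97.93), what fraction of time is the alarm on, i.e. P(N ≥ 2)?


ρ = 41.49/97.93 = 0.4237
P(N ≥ n) = ρ^n = 0.4237^2 = 0.179496

Final: 0.179496


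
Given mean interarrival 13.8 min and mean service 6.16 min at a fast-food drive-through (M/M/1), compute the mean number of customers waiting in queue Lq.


λ = 60/13.8 = 4.3478 /hr
μ = 60/6.16 = 9.7403 /hr
ρ = λ/μ = 4.3478/9.7403 = 0.4464
Lq = ρ²/(1−ρ) = 0.1993/0.5536 = 0.3599

Final: 0.3599


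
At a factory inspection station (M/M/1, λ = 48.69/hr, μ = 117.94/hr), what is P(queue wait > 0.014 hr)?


ρ = 48.69/117.94 = 0.4128
P(Wq > t) = ρ·e^{−(μ−λ)t} = 0.4128·e^{−0.9695}
= 0.4128·0.379273 = 0.156578

Final: 0.156578


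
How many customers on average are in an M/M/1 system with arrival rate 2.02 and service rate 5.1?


ρ = λ/μ = 2.02/5.1 = 0.3961
L = ρ/(1−ρ) = 0.3961/(1 − 0.3961) = 0.3961/0.6039 = 0.6558

Final: 0.6558


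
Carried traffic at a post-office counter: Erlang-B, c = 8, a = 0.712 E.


B(8,0.712) = 0.0000008037 (Erlang-B)
Carried load = a(1 − B) = 0.712·(1 − 0.0000008037) = 0.712·0.999999 = 0.7120 E

Final: 0.7120 Erlangs


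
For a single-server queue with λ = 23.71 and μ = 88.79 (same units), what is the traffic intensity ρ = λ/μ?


ρ = λ/μ = 23.71/88.79 = 0.2670

Final: 0.2670


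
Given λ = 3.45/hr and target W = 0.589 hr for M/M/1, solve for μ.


W = 1/(μ−λ) ⇒ μ − λ = 1/W = 1/0.589 = 1.6978
μ = λ + 1/W = 3.45 + 1.6978 = 5.1478 per hr

Final: 5.1478 /hr


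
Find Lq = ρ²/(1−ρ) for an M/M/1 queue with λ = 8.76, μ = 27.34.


ρ = 8.76/27.34 = 0.3204
Lq = ρ²/(1−ρ) = 0.1027/0.6796 = 0.1511

Final: 0.1511


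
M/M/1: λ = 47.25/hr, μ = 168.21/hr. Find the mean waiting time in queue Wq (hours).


ρ = 47.25/168.21 = 0.2809
Wq = ρ/(μ−λ) = 0.2809/(168.21 − 47.25) = 0.2809/120.96 = 0.002322 hr

Final: 0.002322 hr


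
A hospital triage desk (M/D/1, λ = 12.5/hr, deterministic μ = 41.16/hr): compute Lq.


ρ = 12.5/41.16 = 0.3037
M/D/1: Lq = ρ²/(2(1−ρ)) = 0.09223/(2·0.6963) = 0.06623

Final: 0.06623


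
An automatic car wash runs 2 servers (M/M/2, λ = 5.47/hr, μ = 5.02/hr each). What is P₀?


a = λ/μ = 5.47/5.02 = 1.0896; ρ = a/c = 0.5448
Σ_{k=0}^{1} a^k/k! (terms k=0..1) = 1.00000 + 1.08964 = 2.08964
Tail: a^2/(2!(1−ρ)) = 1.18732/(2·0.4552) = 1.30423
P₀ = 1/(2.08964 + 1.30423) = 1/3.39387 = 0.294649

Final: 0.294649


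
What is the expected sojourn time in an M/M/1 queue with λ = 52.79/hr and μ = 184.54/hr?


W = 1/(μ−λ) = 1/(184.54 − 52.79) = 1/131.75 = 0.007590 hr

Final: 0.007590 hr


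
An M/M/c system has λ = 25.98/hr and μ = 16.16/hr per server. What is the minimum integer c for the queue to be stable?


Stability requires cμ > λ ⇔ c > λ/μ.
λ/μ = 25.98/16.16 = 1.6077
Minimum integer c = ⌊1.6077⌋ + 1 = 2
Check: 2·16.16 = 32.32 > 25.98, while 1·16.16 = 16.16 ≤ 25.98

Final: 2 servers


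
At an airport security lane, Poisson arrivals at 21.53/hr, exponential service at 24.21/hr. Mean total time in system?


W = 1/(μ−λ) = 1/(24.21 − 21.53) = 1/2.68 = 0.3731 hr

Final: 0.3731 hr


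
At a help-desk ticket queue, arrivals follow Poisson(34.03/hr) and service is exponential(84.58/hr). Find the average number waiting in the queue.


ρ = 34.03/84.58 = 0.4023
Lq = ρ²/(1−ρ) = 0.1619/0.5977 = 0.2709

Final: 0.2709


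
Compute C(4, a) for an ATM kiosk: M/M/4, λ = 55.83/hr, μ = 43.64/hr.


a = λ/μ = 1.2793; ρ = a/4 = 0.3198
P₀ = 0.276951 (from M/M/c formula)
C(c,a) = [a^c/(c!(1−ρ))]·P₀ = [2.67875/(24·0.6802)]·0.276951
= 0.16410·0.276951 = 0.045447

Final: 0.045447


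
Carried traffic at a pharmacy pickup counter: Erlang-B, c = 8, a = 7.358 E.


B(8,7.358) = 0.199360 (Erlang-B)
Carried load = a(1 − B) = 7.358·(1 − 0.199360) = 7.358·0.800640 = 5.8911 E

Final: 5.8911 Erlangs


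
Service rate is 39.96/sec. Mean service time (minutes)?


Mean service time = 1/μ = 1/39.96 second = 0.02503 second
In minutes: 0.02503 × 0.0166667 = 0.0004171 min

Final: 0.0004171 min


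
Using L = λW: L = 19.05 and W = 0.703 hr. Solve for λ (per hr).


λ = L/W = 19.05/0.703 = 27.0982 /hr

Final: 27.0982 /hr


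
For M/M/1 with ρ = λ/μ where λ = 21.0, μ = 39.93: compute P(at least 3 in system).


ρ = 21.0/39.93 = 0.5259
P(N ≥ n) = ρ^n = 0.5259^3 = 0.145465

Final: 0.145465


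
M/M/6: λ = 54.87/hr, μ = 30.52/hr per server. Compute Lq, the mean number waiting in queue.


a = λ/μ = 1.7978; ρ = a/6 = 0.2996
P₀ = 0.165529
Lq = P₀·a^c·ρ / (c!·(1−ρ)²) = 0.165529·33.76779·0.2996/(720·0.49050)
= 0.004742

Final: 0.004742


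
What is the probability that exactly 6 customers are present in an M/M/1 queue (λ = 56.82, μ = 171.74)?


ρ = 56.82/171.74 = 0.3308
P_n = (1−ρ)·ρ^n = (1 − 0.3308)·0.3308^6 = 0.6692·0.001312 = 0.0008776

Final: 0.0008776


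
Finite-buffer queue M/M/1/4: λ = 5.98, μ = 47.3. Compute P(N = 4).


ρ = λ/μ = 5.98/47.3 = 0.1264
P_K = (1−ρ)ρ^K/(1−ρ^(K+1)) = (0.8736·0.0002555)/(1 − 0.00003230)
= 0.0002232/0.999968 = 0.0002232

Final: 0.0002232


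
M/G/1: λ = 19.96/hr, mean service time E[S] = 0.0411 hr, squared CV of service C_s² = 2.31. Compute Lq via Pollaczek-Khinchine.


ρ = λ·E[S] = 19.96·0.0411 = 0.8204
Lq = ρ²(1+C_s²)/(2(1−ρ)) = 0.6730·(1+2.31)/(2·0.1796)
= 0.6730·3.3100/0.3593 = 6.19998

Final: 6.19998


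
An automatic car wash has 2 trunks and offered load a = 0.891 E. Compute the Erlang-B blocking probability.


B(c,a) = (a^c/c!) / Σ_{k=0}^{c} a^k/k!
a^2/2! = 0.396941
Σ terms (k=0..2): 1.00000 + 0.89100 + 0.39694 = 2.287940
B = 0.396941/2.287940 = 0.173492

Final: 0.173492


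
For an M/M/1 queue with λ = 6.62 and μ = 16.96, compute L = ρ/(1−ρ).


ρ = λ/μ = 6.62/16.96 = 0.3903
L = ρ/(1−ρ) = 0.3903/(1 − 0.3903) = 0.3903/0.6097 = 0.6402

Final: 0.6402


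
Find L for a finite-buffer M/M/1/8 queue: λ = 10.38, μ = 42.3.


ρ = 10.38/42.3 = 0.2454
L = ρ[1 − (K+1)ρ^K + Kρ^(K+1)] / [(1−ρ)(1−ρ^(K+1))]
Numerator: 0.2454·(1 − 9·0.00001315 + 8·0.000003226) = 0.245367
Denominator: (0.7546)·(0.999997) = 0.754607
L = 0.245367/0.754607 = 0.3252

Final: 0.3252


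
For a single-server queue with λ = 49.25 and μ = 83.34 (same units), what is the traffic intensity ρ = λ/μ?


ρ = λ/μ = 49.25/83.34 = 0.5910

Final: 0.5910


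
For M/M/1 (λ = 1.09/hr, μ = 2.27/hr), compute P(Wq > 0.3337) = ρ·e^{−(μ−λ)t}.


ρ = 1.09/2.27 = 0.4802
P(Wq > t) = ρ·e^{−(μ−λ)t} = 0.4802·e^{−0.3938}
= 0.4802·0.674512 = 0.323885

Final: 0.323885


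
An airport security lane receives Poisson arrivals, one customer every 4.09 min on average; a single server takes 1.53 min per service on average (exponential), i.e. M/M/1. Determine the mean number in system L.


λ = 60/4.09 = 14.6699 /hr
μ = 60/1.53 = 39.2157 /hr
ρ = λ/μ = 14.6699/39.2157 = 0.3741
L = ρ/(1−ρ) = 0.3741/0.6259 = 0.5977

Final: 0.5977


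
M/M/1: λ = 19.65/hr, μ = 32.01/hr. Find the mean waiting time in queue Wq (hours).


ρ = 19.65/32.01 = 0.6139
Wq = ρ/(μ−λ) = 0.6139/(32.01 − 19.65) = 0.6139/12.36 = 0.04967 hr

Final: 0.04967 hr


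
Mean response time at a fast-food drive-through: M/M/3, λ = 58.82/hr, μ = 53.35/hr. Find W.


a = 1.1025; ρ = 0.3675; P₀ = 0.326427
Lq = P₀·a^c·ρ/(c!(1−ρ)²) = 0.06698
Wq = Lq/λ = 0.06698/58.82 = 0.001139 hr
W = Wq + 1/μ = 0.001139 + 0.01874 = 0.01988 hr

Final: 0.01988 hr


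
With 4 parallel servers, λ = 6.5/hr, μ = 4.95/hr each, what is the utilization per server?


ρ = λ/(cμ) = 6.5/(4·4.95) = 6.5/19.80 = 0.3283

Final: 0.3283


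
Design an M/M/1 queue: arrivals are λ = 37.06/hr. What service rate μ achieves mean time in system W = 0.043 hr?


W = 1/(μ−λ) ⇒ μ − λ = 1/W = 1/0.043 = 23.2558
μ = λ + 1/W = 37.06 + 23.2558 = 60.3158 per hr

Final: 60.3158 /hr


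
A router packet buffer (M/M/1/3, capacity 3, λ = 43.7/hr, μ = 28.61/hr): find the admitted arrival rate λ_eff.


ρ = 1.5274; P_K = (1−ρ)ρ^3/(1−ρ^4) = 0.423025
λ_eff = λ(1 − P_K) = 43.7·(1 − 0.423025) = 43.7·0.576975 = 25.2138 /hr

Final: 25.2138 /hr


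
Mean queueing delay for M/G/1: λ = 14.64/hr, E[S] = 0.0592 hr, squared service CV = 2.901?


ρ = λ·E[S] = 14.64·0.0592 = 0.8667
E[S²] = E[S]²(1+C_s²) = 0.0592²·(1+2.901) = 0.013672
Wq = λ·E[S²]/(2(1−ρ)) = 14.64·0.013672/(2·0.1333) = 0.75069 hr

Final: 0.75069 hr


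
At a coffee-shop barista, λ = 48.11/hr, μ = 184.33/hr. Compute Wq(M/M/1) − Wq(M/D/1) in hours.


ρ = 48.11/184.33 = 0.2610
Wq(M/M/1) = ρ/(μ−λ) = 0.2610/136.22 = 0.001916 hr
Wq(M/D/1) = ρ/(2(μ−λ)) = 0.0009580 hr
Savings = 0.001916 − 0.0009580 = 0.0009580 hr

Final: 0.0009580 hr


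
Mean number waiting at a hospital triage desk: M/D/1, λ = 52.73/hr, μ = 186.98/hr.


ρ = 52.73/186.98 = 0.2820
M/D/1: Lq = ρ²/(2(1−ρ)) = 0.07953/(2·0.7180) = 0.05538

Final: 0.05538


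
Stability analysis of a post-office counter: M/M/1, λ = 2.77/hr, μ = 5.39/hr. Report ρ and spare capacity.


Total capacity cμ = 1·5.39 = 5.39/hr
ρ = λ/(cμ) = 2.77/5.39 = 0.5139
Stable ⇔ ρ < 1: YES
Spare capacity = cμ − λ = 5.39 − 2.77 = 2.62/hr

Final: ρ = 0.5139; stable; margin = 2.62/hr


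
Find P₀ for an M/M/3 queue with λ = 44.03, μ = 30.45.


a = λ/μ = 44.03/30.45 = 1.4460; ρ = a/c = 0.4820
Σ_{k=0}^{2} a^k/k! (terms k=0..2) = 1.00000 + 1.44598 + 1.04542 = 3.49140
Tail: a^3/(3!(1−ρ)) = 3.02332/(6·0.5180) = 0.97274
P₀ = 1/(3.49140 + 0.97274) = 1/4.46414 = 0.224007

Final: 0.224007


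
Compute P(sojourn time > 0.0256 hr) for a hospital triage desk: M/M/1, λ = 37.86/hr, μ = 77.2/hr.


W ~ Exponential(μ−λ) for M/M/1.
μ − λ = 77.2 − 37.86 = 39.3400
P(W > t) = e^{−(μ−λ)t} = e^{−1.0071} = 0.365275

Final: 0.365275


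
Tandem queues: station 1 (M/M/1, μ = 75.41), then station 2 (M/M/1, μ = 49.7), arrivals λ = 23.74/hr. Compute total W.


Each node sees arrival rate λ = 23.74/hr (tandem ⇒ throughput preserved).
W₁ = 1/(μ₁−λ) = 1/(75.41−23.74) = 0.01935 hr
W₂ = 1/(μ₂−λ) = 1/(49.7−23.74) = 0.03852 hr
W_total = W₁ + W₂ = 0.01935 + 0.03852 = 0.05787 hr

Final: 0.05787 hr


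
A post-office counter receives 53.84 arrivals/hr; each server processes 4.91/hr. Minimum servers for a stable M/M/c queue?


Stability requires cμ > λ ⇔ c > λ/μ.
λ/μ = 53.84/4.91 = 10.9654
Minimum integer c = ⌊10.9654⌋ + 1 = 11
Check: 11·4.91 = 54.01 > 53.84, while 10·4.91 = 49.10 ≤ 53.84

Final: 11 servers


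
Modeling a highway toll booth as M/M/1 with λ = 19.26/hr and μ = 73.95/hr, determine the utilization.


ρ = λ/μ = 19.26/73.95 = 0.2604

Final: 0.2604


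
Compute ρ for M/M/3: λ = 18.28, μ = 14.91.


ρ = λ/(cμ) = 18.28/(3·14.91) = 18.28/44.73 = 0.4087

Final: 0.4087


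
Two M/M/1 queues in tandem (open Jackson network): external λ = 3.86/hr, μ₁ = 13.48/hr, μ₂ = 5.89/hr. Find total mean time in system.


Each node sees arrival rate λ = 3.86/hr (tandem ⇒ throughput preserved).
W₁ = 1/(μ₁−λ) = 1/(13.48−3.86) = 0.10395 hr
W₂ = 1/(μ₂−λ) = 1/(5.89−3.86) = 0.49261 hr
W_total = W₁ + W₂ = 0.10395 + 0.49261 = 0.59656 hr

Final: 0.59656 hr


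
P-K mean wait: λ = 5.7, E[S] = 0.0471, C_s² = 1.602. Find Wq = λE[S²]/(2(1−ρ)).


ρ = λ·E[S] = 5.7·0.0471 = 0.2685
E[S²] = E[S]²(1+C_s²) = 0.0471²·(1+1.602) = 0.005772
Wq = λ·E[S²]/(2(1−ρ)) = 5.7·0.005772/(2·0.7315) = 0.02249 hr

Final: 0.02249 hr


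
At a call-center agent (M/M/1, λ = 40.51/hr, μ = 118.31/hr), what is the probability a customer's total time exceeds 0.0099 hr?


W ~ Exponential(μ−λ) for M/M/1.
μ − λ = 118.31 − 40.51 = 77.8000
P(W > t) = e^{−(μ−λ)t} = e^{−0.7702} = 0.462911

Final: 0.462911


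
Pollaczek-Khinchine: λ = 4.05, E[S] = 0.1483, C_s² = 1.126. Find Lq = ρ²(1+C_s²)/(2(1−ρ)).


ρ = λ·E[S] = 4.05·0.1483 = 0.6006
Lq = ρ²(1+C_s²)/(2(1−ρ)) = 0.3607·(1+1.126)/(2·0.3994)
= 0.3607·2.1260/0.7988 = 0.96014

Final: 0.96014


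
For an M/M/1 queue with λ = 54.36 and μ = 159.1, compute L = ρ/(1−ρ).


ρ = λ/μ = 54.36/159.1 = 0.3417
L = ρ/(1−ρ) = 0.3417/(1 − 0.3417) = 0.3417/0.6583 = 0.5190

Final: 0.5190


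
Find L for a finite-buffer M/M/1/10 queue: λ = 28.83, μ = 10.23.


ρ = 28.83/10.23 = 2.8182
L = ρ[1 − (K+1)ρ^K + Kρ^(K+1)] / [(1−ρ)(1−ρ^(K+1))]
Numerator: 2.8182·(1 − 11·31600.218587 + 10·89055.161473) = 1530132.410764
Denominator: (-1.8182)·(-89054.161473) = 161916.657224
L = 1530132.410764/161916.657224 = 9.4501

Final: 9.4501


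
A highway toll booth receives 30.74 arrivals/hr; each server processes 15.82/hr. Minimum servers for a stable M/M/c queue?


Stability requires cμ > λ ⇔ c > λ/μ.
λ/μ = 30.74/15.82 = 1.9431
Minimum integer c = ⌊1.9431⌋ + 1 = 2
Check: 2·15.82 = 31.64 > 30.74, while 1·15.82 = 15.82 ≤ 30.74

Final: 2 servers


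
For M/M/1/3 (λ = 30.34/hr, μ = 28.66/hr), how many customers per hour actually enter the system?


ρ = 1.0586; P_K = (1−ρ)ρ^3/(1−ρ^4) = 0.271749
λ_eff = λ(1 − P_K) = 30.34·(1 − 0.271749) = 30.34·0.728251 = 22.0951 /hr

Final: 22.0951 /hr


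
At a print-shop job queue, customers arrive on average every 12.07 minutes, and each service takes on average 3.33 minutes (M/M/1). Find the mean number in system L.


λ = 60/12.07 = 4.9710 /hr
μ = 60/3.33 = 18.0180 /hr
ρ = λ/μ = 4.9710/18.0180 = 0.2759
L = ρ/(1−ρ) = 0.2759/0.7241 = 0.3810

Final: 0.3810


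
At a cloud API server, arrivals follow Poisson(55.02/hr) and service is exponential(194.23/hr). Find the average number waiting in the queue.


ρ = 55.02/194.23 = 0.2833
Lq = ρ²/(1−ρ) = 0.08024/0.7167 = 0.1120

Final: 0.1120


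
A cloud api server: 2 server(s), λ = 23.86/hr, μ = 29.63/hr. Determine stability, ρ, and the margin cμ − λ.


Total capacity cμ = 2·29.63 = 59.26/hr
ρ = λ/(cμ) = 23.86/59.26 = 0.4026
Stable ⇔ ρ < 1: YES
Spare capacity = cμ − λ = 59.26 − 23.86 = 35.40/hr

Final: ρ = 0.4026; stable; margin = 35.40/hr


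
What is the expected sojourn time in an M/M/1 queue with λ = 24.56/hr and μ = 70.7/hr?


W = 1/(μ−λ) = 1/(70.7 − 24.56) = 1/46.14 = 0.02167 hr

Final: 0.02167 hr


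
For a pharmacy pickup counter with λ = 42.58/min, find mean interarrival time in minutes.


Mean interarrival time = 1/λ = 1/42.58 minute = 0.02349 minute
In minutes: 0.02349 × 1 = 0.02349 min

Final: 0.02349 min


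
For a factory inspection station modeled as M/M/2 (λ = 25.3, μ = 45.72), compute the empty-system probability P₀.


a = λ/μ = 25.3/45.72 = 0.5534; ρ = a/c = 0.2767
Σ_{k=0}^{1} a^k/k! (terms k=0..1) = 1.00000 + 0.55337 = 1.55337
Tail: a^2/(2!(1−ρ)) = 0.30622/(2·0.7233) = 0.21168
P₀ = 1/(1.55337 + 0.21168) = 1/1.76504 = 0.566558

Final: 0.566558


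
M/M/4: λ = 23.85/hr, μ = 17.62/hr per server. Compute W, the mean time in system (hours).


a = 1.3536; ρ = 0.3384; P₀ = 0.256779
Lq = P₀·a^c·ρ/(c!(1−ρ)²) = 0.02777
Wq = Lq/λ = 0.02777/23.85 = 0.001164 hr
W = Wq + 1/μ = 0.001164 + 0.05675 = 0.05792 hr

Final: 0.05792 hr


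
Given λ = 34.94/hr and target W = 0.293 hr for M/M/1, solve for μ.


W = 1/(μ−λ) ⇒ μ − λ = 1/W = 1/0.293 = 3.4130
μ = λ + 1/W = 34.94 + 3.4130 = 38.3530 per hr

Final: 38.3530 /hr


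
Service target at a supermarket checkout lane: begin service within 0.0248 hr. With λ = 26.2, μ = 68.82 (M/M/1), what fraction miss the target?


ρ = 26.2/68.82 = 0.3807
P(Wq > t) = ρ·e^{−(μ−λ)t} = 0.3807·e^{−1.0570}
= 0.3807·0.347505 = 0.132296

Final: 0.132296


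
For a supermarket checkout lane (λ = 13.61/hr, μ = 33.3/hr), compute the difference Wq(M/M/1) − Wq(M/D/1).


ρ = 13.61/33.3 = 0.4087
Wq(M/M/1) = ρ/(μ−λ) = 0.4087/19.69 = 0.02076 hr
Wq(M/D/1) = ρ/(2(μ−λ)) = 0.01038 hr
Savings = 0.02076 − 0.01038 = 0.01038 hr

Final: 0.01038 hr


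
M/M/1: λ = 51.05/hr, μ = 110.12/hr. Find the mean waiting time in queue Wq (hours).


ρ = 51.05/110.12 = 0.4636
Wq = ρ/(μ−λ) = 0.4636/(110.12 − 51.05) = 0.4636/59.07 = 0.007848 hr

Final: 0.007848 hr


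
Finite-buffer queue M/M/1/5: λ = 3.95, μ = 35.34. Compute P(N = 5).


ρ = λ/μ = 3.95/35.34 = 0.1118
P_K = (1−ρ)ρ^K/(1−ρ^(K+1)) = (0.8882·0.00001744)/(1 − 0.000001950)
= 0.00001549/0.999998 = 0.00001549

Final: 0.00001549


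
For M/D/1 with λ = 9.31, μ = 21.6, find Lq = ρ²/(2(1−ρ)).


ρ = 9.31/21.6 = 0.4310
M/D/1: Lq = ρ²/(2(1−ρ)) = 0.1858/(2·0.5690) = 0.16325

Final: 0.16325


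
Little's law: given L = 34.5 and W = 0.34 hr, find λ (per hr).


λ = L/W = 34.5/0.34 = 101.4706 /hr

Final: 101.4706 /hr


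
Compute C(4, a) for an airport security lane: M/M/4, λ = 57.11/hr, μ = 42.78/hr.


a = λ/μ = 1.3350; ρ = a/4 = 0.3337
P₀ = 0.261699 (from M/M/c formula)
C(c,a) = [a^c/(c!(1−ρ))]·P₀ = [3.17604/(24·0.6663)]·0.261699
= 0.19862·0.261699 = 0.051980

Final: 0.051980


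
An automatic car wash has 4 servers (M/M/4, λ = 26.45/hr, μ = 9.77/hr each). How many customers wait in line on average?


a = λ/μ = 2.7073; ρ = a/4 = 0.6768
P₀ = 0.056803
Lq = P₀·a^c·ρ / (c!·(1−ρ)²) = 0.056803·53.71857·0.6768/(24·0.10445)
= 0.82387

Final: 0.82387


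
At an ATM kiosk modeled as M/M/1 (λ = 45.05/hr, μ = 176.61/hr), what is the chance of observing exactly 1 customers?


ρ = 45.05/176.61 = 0.2551
P_n = (1−ρ)·ρ^n = (1 − 0.2551)·0.2551^1 = 0.7449·0.255082 = 0.190015

Final: 0.190015


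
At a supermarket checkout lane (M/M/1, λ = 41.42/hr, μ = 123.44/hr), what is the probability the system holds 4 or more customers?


ρ = 41.42/123.44 = 0.3355
P(N ≥ n) = ρ^n = 0.3355^4 = 0.012677

Final: 0.012677


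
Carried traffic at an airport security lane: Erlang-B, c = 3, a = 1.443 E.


B(3,1.443) = 0.125669 (Erlang-B)
Carried load = a(1 − B) = 1.443·(1 − 0.125669) = 1.443·0.874331 = 1.2617 E

Final: 1.2617 Erlangs


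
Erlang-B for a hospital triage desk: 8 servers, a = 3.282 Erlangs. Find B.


B(c,a) = (a^c/c!) / Σ_{k=0}^{c} a^k/k!
a^8/8! = 0.333878
Σ terms (k=0..8): 1.00000 + 3.28200 + 5.38576 + 5.89202 + 4.83441 + 3.17330 + 1.73580 + 0.81384 + 0.33388 = 26.451011
B = 0.333878/26.451011 = 0.012623

Final: 0.012623


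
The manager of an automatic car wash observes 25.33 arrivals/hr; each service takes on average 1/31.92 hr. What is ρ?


ρ = λ/μ = 25.33/31.92 = 0.7935

Final: 0.7935


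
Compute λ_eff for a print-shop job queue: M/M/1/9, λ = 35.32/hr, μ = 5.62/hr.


ρ = 6.2847; P_K = (1−ρ)ρ^9/(1−ρ^10) = 0.840883
λ_eff = λ(1 − P_K) = 35.32·(1 − 0.840883) = 35.32·0.159117 = 5.6200 /hr

Final: 5.6200 /hr


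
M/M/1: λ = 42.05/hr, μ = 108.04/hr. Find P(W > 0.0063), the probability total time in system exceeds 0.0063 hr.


W ~ Exponential(μ−λ) for M/M/1.
μ − λ = 108.04 − 42.05 = 65.9900
P(W > t) = e^{−(μ−λ)t} = e^{−0.4157} = 0.659854

Final: 0.659854


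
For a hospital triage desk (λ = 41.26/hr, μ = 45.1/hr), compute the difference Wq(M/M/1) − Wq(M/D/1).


ρ = 41.26/45.1 = 0.9149
Wq(M/M/1) = ρ/(μ−λ) = 0.9149/3.84 = 0.23824 hr
Wq(M/D/1) = ρ/(2(μ−λ)) = 0.11912 hr
Savings = 0.23824 − 0.11912 = 0.11912 hr

Final: 0.11912 hr
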